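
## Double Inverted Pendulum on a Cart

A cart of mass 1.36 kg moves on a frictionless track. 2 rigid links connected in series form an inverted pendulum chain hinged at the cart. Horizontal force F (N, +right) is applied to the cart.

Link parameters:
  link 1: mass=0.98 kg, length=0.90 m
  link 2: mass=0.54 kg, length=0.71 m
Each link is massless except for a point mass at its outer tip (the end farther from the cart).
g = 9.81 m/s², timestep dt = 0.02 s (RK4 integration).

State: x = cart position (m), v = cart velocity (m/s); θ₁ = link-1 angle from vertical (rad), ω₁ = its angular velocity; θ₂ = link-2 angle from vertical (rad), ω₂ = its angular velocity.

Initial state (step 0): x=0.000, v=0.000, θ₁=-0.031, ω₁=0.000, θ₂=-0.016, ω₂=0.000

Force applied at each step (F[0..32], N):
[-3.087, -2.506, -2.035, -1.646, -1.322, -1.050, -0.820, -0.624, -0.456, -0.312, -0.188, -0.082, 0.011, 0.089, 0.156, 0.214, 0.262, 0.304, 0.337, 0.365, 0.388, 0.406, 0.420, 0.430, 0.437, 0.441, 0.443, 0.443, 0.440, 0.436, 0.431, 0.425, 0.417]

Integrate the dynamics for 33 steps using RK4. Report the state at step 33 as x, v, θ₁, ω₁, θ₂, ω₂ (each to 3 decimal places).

Answer: x=-0.071, v=-0.053, θ₁=0.009, ω₁=0.008, θ₂=0.005, ω₂=0.016

Derivation:
apply F[0]=-3.087 → step 1: x=-0.000, v=-0.039, θ₁=-0.031, ω₁=0.034, θ₂=-0.016, ω₂=0.006
apply F[1]=-2.506 → step 2: x=-0.001, v=-0.069, θ₁=-0.030, ω₁=0.060, θ₂=-0.016, ω₂=0.013
apply F[2]=-2.035 → step 3: x=-0.003, v=-0.092, θ₁=-0.028, ω₁=0.078, θ₂=-0.015, ω₂=0.018
apply F[3]=-1.646 → step 4: x=-0.005, v=-0.110, θ₁=-0.027, ω₁=0.090, θ₂=-0.015, ω₂=0.024
apply F[4]=-1.322 → step 5: x=-0.007, v=-0.124, θ₁=-0.025, ω₁=0.099, θ₂=-0.014, ω₂=0.028
apply F[5]=-1.050 → step 6: x=-0.010, v=-0.135, θ₁=-0.023, ω₁=0.104, θ₂=-0.014, ω₂=0.032
apply F[6]=-0.820 → step 7: x=-0.013, v=-0.142, θ₁=-0.021, ω₁=0.106, θ₂=-0.013, ω₂=0.036
apply F[7]=-0.624 → step 8: x=-0.016, v=-0.147, θ₁=-0.019, ω₁=0.107, θ₂=-0.012, ω₂=0.039
apply F[8]=-0.456 → step 9: x=-0.019, v=-0.150, θ₁=-0.016, ω₁=0.105, θ₂=-0.012, ω₂=0.041
apply F[9]=-0.312 → step 10: x=-0.022, v=-0.151, θ₁=-0.014, ω₁=0.103, θ₂=-0.011, ω₂=0.043
apply F[10]=-0.188 → step 11: x=-0.025, v=-0.151, θ₁=-0.012, ω₁=0.099, θ₂=-0.010, ω₂=0.044
apply F[11]=-0.082 → step 12: x=-0.028, v=-0.149, θ₁=-0.010, ω₁=0.095, θ₂=-0.009, ω₂=0.045
apply F[12]=+0.011 → step 13: x=-0.031, v=-0.147, θ₁=-0.009, ω₁=0.091, θ₂=-0.008, ω₂=0.045
apply F[13]=+0.089 → step 14: x=-0.034, v=-0.144, θ₁=-0.007, ω₁=0.086, θ₂=-0.007, ω₂=0.045
apply F[14]=+0.156 → step 15: x=-0.036, v=-0.141, θ₁=-0.005, ω₁=0.081, θ₂=-0.006, ω₂=0.045
apply F[15]=+0.214 → step 16: x=-0.039, v=-0.136, θ₁=-0.004, ω₁=0.075, θ₂=-0.005, ω₂=0.044
apply F[16]=+0.262 → step 17: x=-0.042, v=-0.132, θ₁=-0.002, ω₁=0.070, θ₂=-0.005, ω₂=0.043
apply F[17]=+0.304 → step 18: x=-0.044, v=-0.127, θ₁=-0.001, ω₁=0.065, θ₂=-0.004, ω₂=0.042
apply F[18]=+0.337 → step 19: x=-0.047, v=-0.122, θ₁=0.001, ω₁=0.059, θ₂=-0.003, ω₂=0.041
apply F[19]=+0.365 → step 20: x=-0.049, v=-0.117, θ₁=0.002, ω₁=0.054, θ₂=-0.002, ω₂=0.039
apply F[20]=+0.388 → step 21: x=-0.052, v=-0.112, θ₁=0.003, ω₁=0.050, θ₂=-0.001, ω₂=0.038
apply F[21]=+0.406 → step 22: x=-0.054, v=-0.107, θ₁=0.004, ω₁=0.045, θ₂=-0.001, ω₂=0.036
apply F[22]=+0.420 → step 23: x=-0.056, v=-0.101, θ₁=0.004, ω₁=0.040, θ₂=0.000, ω₂=0.034
apply F[23]=+0.430 → step 24: x=-0.058, v=-0.096, θ₁=0.005, ω₁=0.036, θ₂=0.001, ω₂=0.032
apply F[24]=+0.437 → step 25: x=-0.060, v=-0.091, θ₁=0.006, ω₁=0.032, θ₂=0.001, ω₂=0.030
apply F[25]=+0.441 → step 26: x=-0.061, v=-0.086, θ₁=0.007, ω₁=0.028, θ₂=0.002, ω₂=0.028
apply F[26]=+0.443 → step 27: x=-0.063, v=-0.081, θ₁=0.007, ω₁=0.025, θ₂=0.003, ω₂=0.026
apply F[27]=+0.443 → step 28: x=-0.065, v=-0.076, θ₁=0.008, ω₁=0.021, θ₂=0.003, ω₂=0.025
apply F[28]=+0.440 → step 29: x=-0.066, v=-0.071, θ₁=0.008, ω₁=0.018, θ₂=0.004, ω₂=0.023
apply F[29]=+0.436 → step 30: x=-0.068, v=-0.066, θ₁=0.008, ω₁=0.016, θ₂=0.004, ω₂=0.021
apply F[30]=+0.431 → step 31: x=-0.069, v=-0.062, θ₁=0.009, ω₁=0.013, θ₂=0.004, ω₂=0.019
apply F[31]=+0.425 → step 32: x=-0.070, v=-0.058, θ₁=0.009, ω₁=0.010, θ₂=0.005, ω₂=0.017
apply F[32]=+0.417 → step 33: x=-0.071, v=-0.053, θ₁=0.009, ω₁=0.008, θ₂=0.005, ω₂=0.016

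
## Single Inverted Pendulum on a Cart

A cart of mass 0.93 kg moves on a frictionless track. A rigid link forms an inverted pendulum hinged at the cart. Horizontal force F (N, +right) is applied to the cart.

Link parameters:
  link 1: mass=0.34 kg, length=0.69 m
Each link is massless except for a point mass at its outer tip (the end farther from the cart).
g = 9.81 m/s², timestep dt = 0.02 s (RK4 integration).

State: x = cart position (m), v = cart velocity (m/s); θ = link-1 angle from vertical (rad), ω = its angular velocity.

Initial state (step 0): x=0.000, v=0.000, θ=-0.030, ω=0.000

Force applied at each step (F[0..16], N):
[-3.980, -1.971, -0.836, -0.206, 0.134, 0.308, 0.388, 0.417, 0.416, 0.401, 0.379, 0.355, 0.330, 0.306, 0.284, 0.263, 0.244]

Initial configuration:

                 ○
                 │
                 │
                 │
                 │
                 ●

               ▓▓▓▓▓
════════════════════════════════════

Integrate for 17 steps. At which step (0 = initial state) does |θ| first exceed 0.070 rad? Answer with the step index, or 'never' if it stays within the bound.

Answer: never

Derivation:
apply F[0]=-3.980 → step 1: x=-0.001, v=-0.083, θ=-0.029, ω=0.112
apply F[1]=-1.971 → step 2: x=-0.003, v=-0.124, θ=-0.026, ω=0.163
apply F[2]=-0.836 → step 3: x=-0.006, v=-0.140, θ=-0.023, ω=0.180
apply F[3]=-0.206 → step 4: x=-0.008, v=-0.143, θ=-0.019, ω=0.178
apply F[4]=+0.134 → step 5: x=-0.011, v=-0.139, θ=-0.016, ω=0.167
apply F[5]=+0.308 → step 6: x=-0.014, v=-0.131, θ=-0.012, ω=0.152
apply F[6]=+0.388 → step 7: x=-0.016, v=-0.122, θ=-0.010, ω=0.136
apply F[7]=+0.417 → step 8: x=-0.019, v=-0.113, θ=-0.007, ω=0.119
apply F[8]=+0.416 → step 9: x=-0.021, v=-0.103, θ=-0.005, ω=0.104
apply F[9]=+0.401 → step 10: x=-0.023, v=-0.094, θ=-0.003, ω=0.090
apply F[10]=+0.379 → step 11: x=-0.025, v=-0.086, θ=-0.001, ω=0.078
apply F[11]=+0.355 → step 12: x=-0.026, v=-0.078, θ=0.000, ω=0.066
apply F[12]=+0.330 → step 13: x=-0.028, v=-0.071, θ=0.001, ω=0.056
apply F[13]=+0.306 → step 14: x=-0.029, v=-0.065, θ=0.003, ω=0.048
apply F[14]=+0.284 → step 15: x=-0.030, v=-0.059, θ=0.003, ω=0.040
apply F[15]=+0.263 → step 16: x=-0.032, v=-0.054, θ=0.004, ω=0.033
apply F[16]=+0.244 → step 17: x=-0.033, v=-0.049, θ=0.005, ω=0.027
max |θ| = 0.030 ≤ 0.070 over all 18 states.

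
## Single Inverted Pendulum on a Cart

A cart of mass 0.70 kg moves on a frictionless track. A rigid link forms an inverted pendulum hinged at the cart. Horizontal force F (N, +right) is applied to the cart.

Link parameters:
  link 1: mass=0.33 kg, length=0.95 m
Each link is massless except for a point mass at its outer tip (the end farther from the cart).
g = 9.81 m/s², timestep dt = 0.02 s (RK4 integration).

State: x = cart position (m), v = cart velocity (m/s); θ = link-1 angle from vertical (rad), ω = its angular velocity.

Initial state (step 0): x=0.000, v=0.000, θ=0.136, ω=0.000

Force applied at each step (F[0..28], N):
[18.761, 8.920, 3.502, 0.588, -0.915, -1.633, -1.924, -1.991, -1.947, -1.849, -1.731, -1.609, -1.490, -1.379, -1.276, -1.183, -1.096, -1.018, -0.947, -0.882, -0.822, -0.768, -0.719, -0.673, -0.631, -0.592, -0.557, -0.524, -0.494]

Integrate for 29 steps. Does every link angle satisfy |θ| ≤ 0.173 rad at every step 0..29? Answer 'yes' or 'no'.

Answer: yes

Derivation:
apply F[0]=+18.761 → step 1: x=0.005, v=0.519, θ=0.131, ω=-0.514
apply F[1]=+8.920 → step 2: x=0.018, v=0.762, θ=0.118, ω=-0.741
apply F[2]=+3.502 → step 3: x=0.034, v=0.852, θ=0.103, ω=-0.813
apply F[3]=+0.588 → step 4: x=0.051, v=0.860, θ=0.087, ω=-0.802
apply F[4]=-0.915 → step 5: x=0.068, v=0.827, θ=0.071, ω=-0.751
apply F[5]=-1.633 → step 6: x=0.084, v=0.775, θ=0.057, ω=-0.683
apply F[6]=-1.924 → step 7: x=0.099, v=0.716, θ=0.044, ω=-0.611
apply F[7]=-1.991 → step 8: x=0.113, v=0.656, θ=0.032, ω=-0.539
apply F[8]=-1.947 → step 9: x=0.125, v=0.597, θ=0.022, ω=-0.473
apply F[9]=-1.849 → step 10: x=0.137, v=0.543, θ=0.013, ω=-0.412
apply F[10]=-1.731 → step 11: x=0.147, v=0.493, θ=0.006, ω=-0.357
apply F[11]=-1.609 → step 12: x=0.156, v=0.447, θ=-0.001, ω=-0.308
apply F[12]=-1.490 → step 13: x=0.165, v=0.404, θ=-0.007, ω=-0.264
apply F[13]=-1.379 → step 14: x=0.173, v=0.366, θ=-0.012, ω=-0.226
apply F[14]=-1.276 → step 15: x=0.180, v=0.331, θ=-0.016, ω=-0.191
apply F[15]=-1.183 → step 16: x=0.186, v=0.298, θ=-0.019, ω=-0.161
apply F[16]=-1.096 → step 17: x=0.192, v=0.269, θ=-0.022, ω=-0.134
apply F[17]=-1.018 → step 18: x=0.197, v=0.242, θ=-0.025, ω=-0.111
apply F[18]=-0.947 → step 19: x=0.201, v=0.217, θ=-0.027, ω=-0.090
apply F[19]=-0.882 → step 20: x=0.205, v=0.195, θ=-0.028, ω=-0.072
apply F[20]=-0.822 → step 21: x=0.209, v=0.174, θ=-0.030, ω=-0.056
apply F[21]=-0.768 → step 22: x=0.212, v=0.155, θ=-0.031, ω=-0.042
apply F[22]=-0.719 → step 23: x=0.215, v=0.137, θ=-0.031, ω=-0.030
apply F[23]=-0.673 → step 24: x=0.218, v=0.121, θ=-0.032, ω=-0.019
apply F[24]=-0.631 → step 25: x=0.220, v=0.106, θ=-0.032, ω=-0.010
apply F[25]=-0.592 → step 26: x=0.222, v=0.092, θ=-0.032, ω=-0.002
apply F[26]=-0.557 → step 27: x=0.224, v=0.079, θ=-0.032, ω=0.005
apply F[27]=-0.524 → step 28: x=0.225, v=0.067, θ=-0.032, ω=0.011
apply F[28]=-0.494 → step 29: x=0.227, v=0.056, θ=-0.032, ω=0.016
Max |angle| over trajectory = 0.136 rad; bound = 0.173 → within bound.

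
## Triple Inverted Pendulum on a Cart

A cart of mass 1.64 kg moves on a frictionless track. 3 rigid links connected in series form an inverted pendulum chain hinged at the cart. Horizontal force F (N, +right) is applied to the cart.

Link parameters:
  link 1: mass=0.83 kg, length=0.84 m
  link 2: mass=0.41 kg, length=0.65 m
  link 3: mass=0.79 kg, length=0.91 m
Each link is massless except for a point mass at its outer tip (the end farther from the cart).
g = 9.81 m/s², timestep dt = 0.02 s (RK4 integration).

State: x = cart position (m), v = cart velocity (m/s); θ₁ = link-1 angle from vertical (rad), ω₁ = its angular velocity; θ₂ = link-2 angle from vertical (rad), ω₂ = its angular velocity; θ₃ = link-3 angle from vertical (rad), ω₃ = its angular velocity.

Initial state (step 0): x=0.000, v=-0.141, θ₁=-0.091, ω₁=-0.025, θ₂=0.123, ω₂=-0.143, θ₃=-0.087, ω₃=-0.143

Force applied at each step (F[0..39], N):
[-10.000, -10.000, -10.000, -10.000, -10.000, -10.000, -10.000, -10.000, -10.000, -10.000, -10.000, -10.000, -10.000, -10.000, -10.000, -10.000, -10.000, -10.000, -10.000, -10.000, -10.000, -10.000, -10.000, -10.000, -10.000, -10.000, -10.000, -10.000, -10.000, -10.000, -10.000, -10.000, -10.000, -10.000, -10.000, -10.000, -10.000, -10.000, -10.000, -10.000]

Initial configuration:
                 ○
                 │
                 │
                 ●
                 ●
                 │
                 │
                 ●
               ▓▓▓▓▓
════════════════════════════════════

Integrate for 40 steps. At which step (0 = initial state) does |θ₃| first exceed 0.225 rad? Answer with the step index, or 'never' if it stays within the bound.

apply F[0]=-10.000 → step 1: x=-0.004, v=-0.242, θ₁=-0.091, ω₁=0.011, θ₂=0.123, ω₂=0.109, θ₃=-0.091, ω₃=-0.260
apply F[1]=-10.000 → step 2: x=-0.010, v=-0.344, θ₁=-0.091, ω₁=0.047, θ₂=0.127, ω₂=0.363, θ₃=-0.097, ω₃=-0.379
apply F[2]=-10.000 → step 3: x=-0.018, v=-0.446, θ₁=-0.089, ω₁=0.084, θ₂=0.137, ω₂=0.620, θ₃=-0.106, ω₃=-0.502
apply F[3]=-10.000 → step 4: x=-0.028, v=-0.549, θ₁=-0.087, ω₁=0.124, θ₂=0.152, ω₂=0.883, θ₃=-0.118, ω₃=-0.630
apply F[4]=-10.000 → step 5: x=-0.040, v=-0.653, θ₁=-0.084, ω₁=0.166, θ₂=0.173, ω₂=1.149, θ₃=-0.131, ω₃=-0.760
apply F[5]=-10.000 → step 6: x=-0.054, v=-0.759, θ₁=-0.081, ω₁=0.214, θ₂=0.198, ω₂=1.416, θ₃=-0.148, ω₃=-0.892
apply F[6]=-10.000 → step 7: x=-0.070, v=-0.867, θ₁=-0.076, ω₁=0.269, θ₂=0.229, ω₂=1.679, θ₃=-0.167, ω₃=-1.022
apply F[7]=-10.000 → step 8: x=-0.088, v=-0.977, θ₁=-0.070, ω₁=0.332, θ₂=0.265, ω₂=1.933, θ₃=-0.189, ω₃=-1.145
apply F[8]=-10.000 → step 9: x=-0.109, v=-1.088, θ₁=-0.062, ω₁=0.405, θ₂=0.306, ω₂=2.171, θ₃=-0.213, ω₃=-1.257
apply F[9]=-10.000 → step 10: x=-0.132, v=-1.202, θ₁=-0.053, ω₁=0.490, θ₂=0.352, ω₂=2.390, θ₃=-0.239, ω₃=-1.353
apply F[10]=-10.000 → step 11: x=-0.157, v=-1.318, θ₁=-0.043, ω₁=0.587, θ₂=0.402, ω₂=2.587, θ₃=-0.267, ω₃=-1.432
apply F[11]=-10.000 → step 12: x=-0.185, v=-1.436, θ₁=-0.030, ω₁=0.697, θ₂=0.455, ω₂=2.762, θ₃=-0.296, ω₃=-1.492
apply F[12]=-10.000 → step 13: x=-0.215, v=-1.555, θ₁=-0.015, ω₁=0.819, θ₂=0.512, ω₂=2.916, θ₃=-0.326, ω₃=-1.533
apply F[13]=-10.000 → step 14: x=-0.247, v=-1.677, θ₁=0.003, ω₁=0.954, θ₂=0.572, ω₂=3.052, θ₃=-0.357, ω₃=-1.555
apply F[14]=-10.000 → step 15: x=-0.282, v=-1.800, θ₁=0.024, ω₁=1.102, θ₂=0.634, ω₂=3.170, θ₃=-0.388, ω₃=-1.560
apply F[15]=-10.000 → step 16: x=-0.319, v=-1.925, θ₁=0.047, ω₁=1.263, θ₂=0.699, ω₂=3.274, θ₃=-0.420, ω₃=-1.547
apply F[16]=-10.000 → step 17: x=-0.359, v=-2.051, θ₁=0.074, ω₁=1.437, θ₂=0.765, ω₂=3.364, θ₃=-0.450, ω₃=-1.518
apply F[17]=-10.000 → step 18: x=-0.401, v=-2.179, θ₁=0.105, ω₁=1.626, θ₂=0.833, ω₂=3.441, θ₃=-0.480, ω₃=-1.474
apply F[18]=-10.000 → step 19: x=-0.446, v=-2.307, θ₁=0.139, ω₁=1.829, θ₂=0.903, ω₂=3.505, θ₃=-0.509, ω₃=-1.414
apply F[19]=-10.000 → step 20: x=-0.493, v=-2.436, θ₁=0.178, ω₁=2.046, θ₂=0.973, ω₂=3.556, θ₃=-0.537, ω₃=-1.337
apply F[20]=-10.000 → step 21: x=-0.543, v=-2.564, θ₁=0.221, ω₁=2.277, θ₂=1.045, ω₂=3.591, θ₃=-0.562, ω₃=-1.246
apply F[21]=-10.000 → step 22: x=-0.596, v=-2.690, θ₁=0.269, ω₁=2.521, θ₂=1.117, ω₂=3.608, θ₃=-0.586, ω₃=-1.138
apply F[22]=-10.000 → step 23: x=-0.651, v=-2.811, θ₁=0.322, ω₁=2.779, θ₂=1.189, ω₂=3.605, θ₃=-0.608, ω₃=-1.014
apply F[23]=-10.000 → step 24: x=-0.708, v=-2.926, θ₁=0.380, ω₁=3.047, θ₂=1.261, ω₂=3.576, θ₃=-0.627, ω₃=-0.875
apply F[24]=-10.000 → step 25: x=-0.768, v=-3.032, θ₁=0.444, ω₁=3.324, θ₂=1.332, ω₂=3.520, θ₃=-0.643, ω₃=-0.721
apply F[25]=-10.000 → step 26: x=-0.829, v=-3.125, θ₁=0.513, ω₁=3.607, θ₂=1.401, ω₂=3.433, θ₃=-0.656, ω₃=-0.552
apply F[26]=-10.000 → step 27: x=-0.893, v=-3.202, θ₁=0.588, ω₁=3.895, θ₂=1.469, ω₂=3.312, θ₃=-0.665, ω₃=-0.370
apply F[27]=-10.000 → step 28: x=-0.957, v=-3.259, θ₁=0.669, ω₁=4.184, θ₂=1.534, ω₂=3.156, θ₃=-0.670, ω₃=-0.176
apply F[28]=-10.000 → step 29: x=-1.023, v=-3.293, θ₁=0.756, ω₁=4.473, θ₂=1.595, ω₂=2.965, θ₃=-0.672, ω₃=0.031
apply F[29]=-10.000 → step 30: x=-1.089, v=-3.300, θ₁=0.848, ω₁=4.761, θ₂=1.652, ω₂=2.743, θ₃=-0.669, ω₃=0.250
apply F[30]=-10.000 → step 31: x=-1.155, v=-3.276, θ₁=0.946, ω₁=5.050, θ₂=1.704, ω₂=2.493, θ₃=-0.662, ω₃=0.484
apply F[31]=-10.000 → step 32: x=-1.220, v=-3.219, θ₁=1.050, ω₁=5.340, θ₂=1.752, ω₂=2.225, θ₃=-0.649, ω₃=0.737
apply F[32]=-10.000 → step 33: x=-1.283, v=-3.124, θ₁=1.160, ω₁=5.636, θ₂=1.793, ω₂=1.949, θ₃=-0.632, ω₃=1.013
apply F[33]=-10.000 → step 34: x=-1.344, v=-2.988, θ₁=1.276, ω₁=5.942, θ₂=1.830, ω₂=1.680, θ₃=-0.609, ω₃=1.322
apply F[34]=-10.000 → step 35: x=-1.402, v=-2.806, θ₁=1.398, ω₁=6.261, θ₂=1.861, ω₂=1.439, θ₃=-0.579, ω₃=1.673
apply F[35]=-10.000 → step 36: x=-1.456, v=-2.576, θ₁=1.526, ω₁=6.597, θ₂=1.887, ω₂=1.250, θ₃=-0.541, ω₃=2.079
apply F[36]=-10.000 → step 37: x=-1.505, v=-2.293, θ₁=1.662, ω₁=6.954, θ₂=1.911, ω₂=1.143, θ₃=-0.495, ω₃=2.554
apply F[37]=-10.000 → step 38: x=-1.548, v=-1.957, θ₁=1.804, ω₁=7.331, θ₂=1.934, ω₂=1.152, θ₃=-0.439, ω₃=3.110
apply F[38]=-10.000 → step 39: x=-1.583, v=-1.572, θ₁=1.955, ω₁=7.726, θ₂=1.958, ω₂=1.313, θ₃=-0.370, ω₃=3.759
apply F[39]=-10.000 → step 40: x=-1.610, v=-1.145, θ₁=2.114, ω₁=8.128, θ₂=1.988, ω₂=1.658, θ₃=-0.288, ω₃=4.511
|θ₃| = 0.239 > 0.225 first at step 10.

Answer: 10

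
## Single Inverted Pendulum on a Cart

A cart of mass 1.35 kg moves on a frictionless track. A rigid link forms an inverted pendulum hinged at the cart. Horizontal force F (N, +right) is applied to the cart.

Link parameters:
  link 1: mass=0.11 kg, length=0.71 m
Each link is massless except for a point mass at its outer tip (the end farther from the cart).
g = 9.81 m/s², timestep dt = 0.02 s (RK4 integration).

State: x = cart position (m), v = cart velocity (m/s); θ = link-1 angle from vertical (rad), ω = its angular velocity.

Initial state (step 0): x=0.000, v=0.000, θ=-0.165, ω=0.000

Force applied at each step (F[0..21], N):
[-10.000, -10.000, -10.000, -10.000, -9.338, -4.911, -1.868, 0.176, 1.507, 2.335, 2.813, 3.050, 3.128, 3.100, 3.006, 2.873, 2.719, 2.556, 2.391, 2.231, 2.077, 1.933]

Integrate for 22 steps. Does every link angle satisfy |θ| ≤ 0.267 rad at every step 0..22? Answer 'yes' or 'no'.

Answer: yes

Derivation:
apply F[0]=-10.000 → step 1: x=-0.001, v=-0.145, θ=-0.163, ω=0.157
apply F[1]=-10.000 → step 2: x=-0.006, v=-0.291, θ=-0.159, ω=0.314
apply F[2]=-10.000 → step 3: x=-0.013, v=-0.436, θ=-0.151, ω=0.474
apply F[3]=-10.000 → step 4: x=-0.023, v=-0.582, θ=-0.140, ω=0.637
apply F[4]=-9.338 → step 5: x=-0.036, v=-0.718, θ=-0.125, ω=0.790
apply F[5]=-4.911 → step 6: x=-0.051, v=-0.789, θ=-0.109, ω=0.857
apply F[6]=-1.868 → step 7: x=-0.067, v=-0.815, θ=-0.092, ω=0.866
apply F[7]=+0.176 → step 8: x=-0.084, v=-0.811, θ=-0.075, ω=0.838
apply F[8]=+1.507 → step 9: x=-0.100, v=-0.788, θ=-0.059, ω=0.786
apply F[9]=+2.335 → step 10: x=-0.115, v=-0.752, θ=-0.043, ω=0.723
apply F[10]=+2.813 → step 11: x=-0.130, v=-0.710, θ=-0.030, ω=0.653
apply F[11]=+3.050 → step 12: x=-0.143, v=-0.665, θ=-0.017, ω=0.583
apply F[12]=+3.128 → step 13: x=-0.156, v=-0.618, θ=-0.006, ω=0.514
apply F[13]=+3.100 → step 14: x=-0.168, v=-0.572, θ=0.003, ω=0.449
apply F[14]=+3.006 → step 15: x=-0.179, v=-0.528, θ=0.012, ω=0.388
apply F[15]=+2.873 → step 16: x=-0.189, v=-0.485, θ=0.019, ω=0.333
apply F[16]=+2.719 → step 17: x=-0.199, v=-0.445, θ=0.025, ω=0.283
apply F[17]=+2.556 → step 18: x=-0.207, v=-0.408, θ=0.030, ω=0.238
apply F[18]=+2.391 → step 19: x=-0.215, v=-0.373, θ=0.034, ω=0.197
apply F[19]=+2.231 → step 20: x=-0.222, v=-0.341, θ=0.038, ω=0.162
apply F[20]=+2.077 → step 21: x=-0.229, v=-0.310, θ=0.041, ω=0.130
apply F[21]=+1.933 → step 22: x=-0.234, v=-0.282, θ=0.043, ω=0.103
Max |angle| over trajectory = 0.165 rad; bound = 0.267 → within bound.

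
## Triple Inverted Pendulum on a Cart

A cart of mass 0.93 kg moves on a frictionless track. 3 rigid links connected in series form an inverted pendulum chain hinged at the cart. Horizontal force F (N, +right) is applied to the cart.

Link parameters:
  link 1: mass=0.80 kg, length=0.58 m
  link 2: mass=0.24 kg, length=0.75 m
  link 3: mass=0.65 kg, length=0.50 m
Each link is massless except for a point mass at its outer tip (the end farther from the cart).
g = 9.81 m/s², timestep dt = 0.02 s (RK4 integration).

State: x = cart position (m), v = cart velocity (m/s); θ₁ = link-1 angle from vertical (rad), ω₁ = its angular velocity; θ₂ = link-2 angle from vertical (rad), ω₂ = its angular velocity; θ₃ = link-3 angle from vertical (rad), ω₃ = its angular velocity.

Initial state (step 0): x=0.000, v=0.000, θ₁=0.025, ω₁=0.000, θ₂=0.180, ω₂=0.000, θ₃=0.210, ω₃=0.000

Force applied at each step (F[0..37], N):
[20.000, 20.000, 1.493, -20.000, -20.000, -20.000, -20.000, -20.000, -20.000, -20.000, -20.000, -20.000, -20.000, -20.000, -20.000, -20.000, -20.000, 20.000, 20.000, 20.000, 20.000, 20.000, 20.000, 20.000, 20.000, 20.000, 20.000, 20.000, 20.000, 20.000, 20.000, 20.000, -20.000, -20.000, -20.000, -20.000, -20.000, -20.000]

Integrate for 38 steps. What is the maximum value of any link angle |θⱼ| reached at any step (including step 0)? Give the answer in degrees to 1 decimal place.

apply F[0]=+20.000 → step 1: x=0.004, v=0.422, θ₁=0.017, ω₁=-0.779, θ₂=0.181, ω₂=0.066, θ₃=0.210, ω₃=0.043
apply F[1]=+20.000 → step 2: x=0.017, v=0.850, θ₁=-0.006, ω₁=-1.572, θ₂=0.183, ω₂=0.134, θ₃=0.212, ω₃=0.081
apply F[2]=+1.493 → step 3: x=0.034, v=0.888, θ₁=-0.039, ω₁=-1.705, θ₂=0.186, ω₂=0.209, θ₃=0.214, ω₃=0.113
apply F[3]=-20.000 → step 4: x=0.048, v=0.476, θ₁=-0.067, ω₁=-1.096, θ₂=0.191, ω₂=0.316, θ₃=0.216, ω₃=0.148
apply F[4]=-20.000 → step 5: x=0.053, v=0.074, θ₁=-0.083, ω₁=-0.528, θ₂=0.199, ω₂=0.451, θ₃=0.220, ω₃=0.181
apply F[5]=-20.000 → step 6: x=0.051, v=-0.324, θ₁=-0.088, ω₁=0.018, θ₂=0.209, ω₂=0.606, θ₃=0.223, ω₃=0.206
apply F[6]=-20.000 → step 7: x=0.040, v=-0.722, θ₁=-0.082, ω₁=0.563, θ₂=0.223, ω₂=0.771, θ₃=0.228, ω₃=0.220
apply F[7]=-20.000 → step 8: x=0.022, v=-1.126, θ₁=-0.065, ω₁=1.129, θ₂=0.240, ω₂=0.935, θ₃=0.232, ω₃=0.218
apply F[8]=-20.000 → step 9: x=-0.005, v=-1.540, θ₁=-0.037, ω₁=1.736, θ₂=0.261, ω₂=1.085, θ₃=0.236, ω₃=0.200
apply F[9]=-20.000 → step 10: x=-0.040, v=-1.965, θ₁=0.004, ω₁=2.400, θ₂=0.283, ω₂=1.205, θ₃=0.240, ω₃=0.172
apply F[10]=-20.000 → step 11: x=-0.083, v=-2.399, θ₁=0.060, ω₁=3.127, θ₂=0.308, ω₂=1.273, θ₃=0.243, ω₃=0.148
apply F[11]=-20.000 → step 12: x=-0.136, v=-2.828, θ₁=0.130, ω₁=3.900, θ₂=0.334, ω₂=1.269, θ₃=0.246, ω₃=0.156
apply F[12]=-20.000 → step 13: x=-0.196, v=-3.227, θ₁=0.215, ω₁=4.669, θ₂=0.359, ω₂=1.187, θ₃=0.250, ω₃=0.233
apply F[13]=-20.000 → step 14: x=-0.264, v=-3.564, θ₁=0.316, ω₁=5.356, θ₂=0.381, ω₂=1.046, θ₃=0.256, ω₃=0.407
apply F[14]=-20.000 → step 15: x=-0.338, v=-3.810, θ₁=0.429, ω₁=5.885, θ₂=0.400, ω₂=0.903, θ₃=0.267, ω₃=0.674
apply F[15]=-20.000 → step 16: x=-0.416, v=-3.964, θ₁=0.550, ω₁=6.229, θ₂=0.418, ω₂=0.821, θ₃=0.283, ω₃=0.995
apply F[16]=-20.000 → step 17: x=-0.496, v=-4.041, θ₁=0.677, ω₁=6.414, θ₂=0.434, ω₂=0.840, θ₃=0.307, ω₃=1.319
apply F[17]=+20.000 → step 18: x=-0.573, v=-3.595, θ₁=0.801, ω₁=6.060, θ₂=0.451, ω₂=0.837, θ₃=0.333, ω₃=1.341
apply F[18]=+20.000 → step 19: x=-0.640, v=-3.185, θ₁=0.920, ω₁=5.857, θ₂=0.467, ω₂=0.820, θ₃=0.360, ω₃=1.339
apply F[19]=+20.000 → step 20: x=-0.700, v=-2.793, θ₁=1.036, ω₁=5.771, θ₂=0.483, ω₂=0.788, θ₃=0.387, ω₃=1.331
apply F[20]=+20.000 → step 21: x=-0.752, v=-2.407, θ₁=1.152, ω₁=5.780, θ₂=0.499, ω₂=0.746, θ₃=0.413, ω₃=1.322
apply F[21]=+20.000 → step 22: x=-0.796, v=-2.016, θ₁=1.268, ω₁=5.868, θ₂=0.513, ω₂=0.705, θ₃=0.440, ω₃=1.318
apply F[22]=+20.000 → step 23: x=-0.833, v=-1.612, θ₁=1.387, ω₁=6.029, θ₂=0.527, ω₂=0.675, θ₃=0.466, ω₃=1.317
apply F[23]=+20.000 → step 24: x=-0.861, v=-1.186, θ₁=1.510, ω₁=6.263, θ₂=0.540, ω₂=0.668, θ₃=0.492, ω₃=1.320
apply F[24]=+20.000 → step 25: x=-0.880, v=-0.729, θ₁=1.638, ω₁=6.576, θ₂=0.554, ω₂=0.700, θ₃=0.519, ω₃=1.325
apply F[25]=+20.000 → step 26: x=-0.890, v=-0.232, θ₁=1.773, ω₁=6.982, θ₂=0.569, ω₂=0.792, θ₃=0.545, ω₃=1.331
apply F[26]=+20.000 → step 27: x=-0.889, v=0.316, θ₁=1.918, ω₁=7.507, θ₂=0.586, ω₂=0.972, θ₃=0.572, ω₃=1.335
apply F[27]=+20.000 → step 28: x=-0.876, v=0.932, θ₁=2.075, ω₁=8.190, θ₂=0.609, ω₂=1.284, θ₃=0.599, ω₃=1.338
apply F[28]=+20.000 → step 29: x=-0.851, v=1.638, θ₁=2.247, ω₁=9.094, θ₂=0.639, ω₂=1.799, θ₃=0.626, ω₃=1.340
apply F[29]=+20.000 → step 30: x=-0.810, v=2.458, θ₁=2.440, ω₁=10.312, θ₂=0.683, ω₂=2.641, θ₃=0.652, ω₃=1.340
apply F[30]=+20.000 → step 31: x=-0.752, v=3.400, θ₁=2.662, ω₁=11.946, θ₂=0.748, ω₂=4.043, θ₃=0.679, ω₃=1.319
apply F[31]=+20.000 → step 32: x=-0.674, v=4.368, θ₁=2.921, ω₁=13.918, θ₂=0.851, ω₂=6.370, θ₃=0.705, ω₃=1.183
apply F[32]=-20.000 → step 33: x=-0.588, v=4.120, θ₁=3.201, ω₁=13.829, θ₂=1.009, ω₂=9.408, θ₃=0.725, ω₃=0.914
apply F[33]=-20.000 → step 34: x=-0.512, v=3.392, θ₁=3.463, ω₁=12.248, θ₂=1.218, ω₂=11.187, θ₃=0.747, ω₃=1.476
apply F[34]=-20.000 → step 35: x=-0.453, v=2.615, θ₁=3.688, ω₁=10.188, θ₂=1.446, ω₂=11.413, θ₃=0.793, ω₃=3.358
apply F[35]=-20.000 → step 36: x=-0.407, v=1.977, θ₁=3.872, ω₁=8.305, θ₂=1.669, ω₂=10.771, θ₃=0.886, ω₃=5.928
apply F[36]=-20.000 → step 37: x=-0.373, v=1.479, θ₁=4.022, ω₁=6.680, θ₂=1.874, ω₂=9.612, θ₃=1.031, ω₃=8.629
apply F[37]=-20.000 → step 38: x=-0.347, v=1.089, θ₁=4.141, ω₁=5.245, θ₂=2.050, ω₂=7.989, θ₃=1.230, ω₃=11.210
Max |angle| over trajectory = 4.141 rad = 237.2°.

Answer: 237.2°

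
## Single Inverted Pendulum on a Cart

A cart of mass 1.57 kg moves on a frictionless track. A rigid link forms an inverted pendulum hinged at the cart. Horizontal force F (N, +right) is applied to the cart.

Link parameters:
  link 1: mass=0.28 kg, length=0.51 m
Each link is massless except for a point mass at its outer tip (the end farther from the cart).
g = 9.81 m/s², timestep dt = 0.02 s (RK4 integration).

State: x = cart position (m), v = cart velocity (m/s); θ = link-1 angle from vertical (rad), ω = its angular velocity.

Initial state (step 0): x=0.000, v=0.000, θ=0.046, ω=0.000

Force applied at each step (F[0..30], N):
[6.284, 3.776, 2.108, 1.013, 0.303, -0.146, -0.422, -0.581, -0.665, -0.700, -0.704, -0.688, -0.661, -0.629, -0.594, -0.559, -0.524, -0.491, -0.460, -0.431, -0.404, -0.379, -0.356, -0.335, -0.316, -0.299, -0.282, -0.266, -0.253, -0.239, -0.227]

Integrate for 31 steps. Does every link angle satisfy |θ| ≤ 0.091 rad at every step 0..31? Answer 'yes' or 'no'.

apply F[0]=+6.284 → step 1: x=0.001, v=0.078, θ=0.045, ω=-0.136
apply F[1]=+3.776 → step 2: x=0.003, v=0.125, θ=0.041, ω=-0.211
apply F[2]=+2.108 → step 3: x=0.006, v=0.151, θ=0.037, ω=-0.246
apply F[3]=+1.013 → step 4: x=0.009, v=0.162, θ=0.032, ω=-0.256
apply F[4]=+0.303 → step 5: x=0.012, v=0.165, θ=0.027, ω=-0.250
apply F[5]=-0.146 → step 6: x=0.015, v=0.162, θ=0.022, ω=-0.235
apply F[6]=-0.422 → step 7: x=0.018, v=0.156, θ=0.017, ω=-0.216
apply F[7]=-0.581 → step 8: x=0.021, v=0.148, θ=0.013, ω=-0.195
apply F[8]=-0.665 → step 9: x=0.024, v=0.140, θ=0.009, ω=-0.173
apply F[9]=-0.700 → step 10: x=0.027, v=0.130, θ=0.006, ω=-0.152
apply F[10]=-0.704 → step 11: x=0.030, v=0.121, θ=0.003, ω=-0.132
apply F[11]=-0.688 → step 12: x=0.032, v=0.112, θ=0.001, ω=-0.114
apply F[12]=-0.661 → step 13: x=0.034, v=0.104, θ=-0.001, ω=-0.098
apply F[13]=-0.629 → step 14: x=0.036, v=0.096, θ=-0.003, ω=-0.083
apply F[14]=-0.594 → step 15: x=0.038, v=0.089, θ=-0.005, ω=-0.070
apply F[15]=-0.559 → step 16: x=0.040, v=0.082, θ=-0.006, ω=-0.058
apply F[16]=-0.524 → step 17: x=0.041, v=0.075, θ=-0.007, ω=-0.048
apply F[17]=-0.491 → step 18: x=0.043, v=0.069, θ=-0.008, ω=-0.039
apply F[18]=-0.460 → step 19: x=0.044, v=0.064, θ=-0.009, ω=-0.032
apply F[19]=-0.431 → step 20: x=0.045, v=0.058, θ=-0.009, ω=-0.025
apply F[20]=-0.404 → step 21: x=0.046, v=0.054, θ=-0.010, ω=-0.019
apply F[21]=-0.379 → step 22: x=0.047, v=0.049, θ=-0.010, ω=-0.014
apply F[22]=-0.356 → step 23: x=0.048, v=0.045, θ=-0.010, ω=-0.010
apply F[23]=-0.335 → step 24: x=0.049, v=0.041, θ=-0.010, ω=-0.006
apply F[24]=-0.316 → step 25: x=0.050, v=0.037, θ=-0.010, ω=-0.003
apply F[25]=-0.299 → step 26: x=0.051, v=0.034, θ=-0.010, ω=0.000
apply F[26]=-0.282 → step 27: x=0.051, v=0.031, θ=-0.010, ω=0.002
apply F[27]=-0.266 → step 28: x=0.052, v=0.028, θ=-0.010, ω=0.004
apply F[28]=-0.253 → step 29: x=0.052, v=0.025, θ=-0.010, ω=0.006
apply F[29]=-0.239 → step 30: x=0.053, v=0.022, θ=-0.010, ω=0.007
apply F[30]=-0.227 → step 31: x=0.053, v=0.020, θ=-0.010, ω=0.009
Max |angle| over trajectory = 0.046 rad; bound = 0.091 → within bound.

Answer: yes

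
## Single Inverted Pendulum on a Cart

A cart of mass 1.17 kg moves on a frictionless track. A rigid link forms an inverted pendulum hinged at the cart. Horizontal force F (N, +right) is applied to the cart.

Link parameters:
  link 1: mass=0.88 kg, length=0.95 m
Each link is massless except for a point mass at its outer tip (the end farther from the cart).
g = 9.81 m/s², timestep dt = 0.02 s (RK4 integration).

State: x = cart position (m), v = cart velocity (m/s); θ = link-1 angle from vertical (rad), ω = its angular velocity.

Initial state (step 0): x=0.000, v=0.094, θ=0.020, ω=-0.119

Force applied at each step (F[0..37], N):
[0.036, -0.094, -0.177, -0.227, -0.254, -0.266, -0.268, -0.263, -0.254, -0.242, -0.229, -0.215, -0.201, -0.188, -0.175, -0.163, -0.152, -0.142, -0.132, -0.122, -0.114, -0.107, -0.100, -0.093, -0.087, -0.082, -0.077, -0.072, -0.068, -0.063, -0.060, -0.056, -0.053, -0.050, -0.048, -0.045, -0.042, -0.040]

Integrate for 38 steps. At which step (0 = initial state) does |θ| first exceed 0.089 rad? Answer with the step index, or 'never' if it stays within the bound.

apply F[0]=+0.036 → step 1: x=0.002, v=0.092, θ=0.018, ω=-0.113
apply F[1]=-0.094 → step 2: x=0.004, v=0.088, θ=0.016, ω=-0.105
apply F[2]=-0.177 → step 3: x=0.005, v=0.083, θ=0.013, ω=-0.097
apply F[3]=-0.227 → step 4: x=0.007, v=0.077, θ=0.012, ω=-0.088
apply F[4]=-0.254 → step 5: x=0.008, v=0.071, θ=0.010, ω=-0.080
apply F[5]=-0.266 → step 6: x=0.010, v=0.065, θ=0.008, ω=-0.072
apply F[6]=-0.268 → step 7: x=0.011, v=0.059, θ=0.007, ω=-0.064
apply F[7]=-0.263 → step 8: x=0.012, v=0.054, θ=0.006, ω=-0.057
apply F[8]=-0.254 → step 9: x=0.013, v=0.049, θ=0.005, ω=-0.050
apply F[9]=-0.242 → step 10: x=0.014, v=0.044, θ=0.004, ω=-0.044
apply F[10]=-0.229 → step 11: x=0.015, v=0.040, θ=0.003, ω=-0.039
apply F[11]=-0.215 → step 12: x=0.016, v=0.035, θ=0.002, ω=-0.034
apply F[12]=-0.201 → step 13: x=0.016, v=0.032, θ=0.002, ω=-0.030
apply F[13]=-0.188 → step 14: x=0.017, v=0.028, θ=0.001, ω=-0.026
apply F[14]=-0.175 → step 15: x=0.018, v=0.025, θ=0.001, ω=-0.023
apply F[15]=-0.163 → step 16: x=0.018, v=0.022, θ=0.000, ω=-0.019
apply F[16]=-0.152 → step 17: x=0.018, v=0.020, θ=-0.000, ω=-0.017
apply F[17]=-0.142 → step 18: x=0.019, v=0.017, θ=-0.000, ω=-0.014
apply F[18]=-0.132 → step 19: x=0.019, v=0.015, θ=-0.001, ω=-0.012
apply F[19]=-0.122 → step 20: x=0.019, v=0.013, θ=-0.001, ω=-0.010
apply F[20]=-0.114 → step 21: x=0.020, v=0.011, θ=-0.001, ω=-0.009
apply F[21]=-0.107 → step 22: x=0.020, v=0.010, θ=-0.001, ω=-0.007
apply F[22]=-0.100 → step 23: x=0.020, v=0.008, θ=-0.001, ω=-0.006
apply F[23]=-0.093 → step 24: x=0.020, v=0.007, θ=-0.002, ω=-0.005
apply F[24]=-0.087 → step 25: x=0.020, v=0.006, θ=-0.002, ω=-0.004
apply F[25]=-0.082 → step 26: x=0.020, v=0.005, θ=-0.002, ω=-0.003
apply F[26]=-0.077 → step 27: x=0.020, v=0.003, θ=-0.002, ω=-0.002
apply F[27]=-0.072 → step 28: x=0.021, v=0.002, θ=-0.002, ω=-0.001
apply F[28]=-0.068 → step 29: x=0.021, v=0.002, θ=-0.002, ω=-0.001
apply F[29]=-0.063 → step 30: x=0.021, v=0.001, θ=-0.002, ω=-0.000
apply F[30]=-0.060 → step 31: x=0.021, v=-0.000, θ=-0.002, ω=0.000
apply F[31]=-0.056 → step 32: x=0.021, v=-0.001, θ=-0.002, ω=0.001
apply F[32]=-0.053 → step 33: x=0.021, v=-0.001, θ=-0.002, ω=0.001
apply F[33]=-0.050 → step 34: x=0.021, v=-0.002, θ=-0.002, ω=0.001
apply F[34]=-0.048 → step 35: x=0.021, v=-0.003, θ=-0.002, ω=0.001
apply F[35]=-0.045 → step 36: x=0.020, v=-0.003, θ=-0.002, ω=0.002
apply F[36]=-0.042 → step 37: x=0.020, v=-0.004, θ=-0.002, ω=0.002
apply F[37]=-0.040 → step 38: x=0.020, v=-0.004, θ=-0.002, ω=0.002
max |θ| = 0.020 ≤ 0.089 over all 39 states.

Answer: never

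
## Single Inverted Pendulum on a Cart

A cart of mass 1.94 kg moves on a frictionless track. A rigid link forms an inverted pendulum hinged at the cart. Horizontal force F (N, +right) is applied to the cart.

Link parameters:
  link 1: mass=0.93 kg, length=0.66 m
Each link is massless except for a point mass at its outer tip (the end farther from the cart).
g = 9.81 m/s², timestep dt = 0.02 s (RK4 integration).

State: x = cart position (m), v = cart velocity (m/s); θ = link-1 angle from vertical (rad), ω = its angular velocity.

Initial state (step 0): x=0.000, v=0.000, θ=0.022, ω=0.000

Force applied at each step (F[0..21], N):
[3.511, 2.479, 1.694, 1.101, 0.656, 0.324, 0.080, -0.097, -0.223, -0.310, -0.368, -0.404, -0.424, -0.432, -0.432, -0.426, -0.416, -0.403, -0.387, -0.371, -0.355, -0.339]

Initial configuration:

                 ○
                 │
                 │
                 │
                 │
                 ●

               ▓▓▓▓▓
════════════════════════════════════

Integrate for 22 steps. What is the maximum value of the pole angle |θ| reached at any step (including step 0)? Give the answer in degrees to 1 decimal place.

Answer: 1.3°

Derivation:
apply F[0]=+3.511 → step 1: x=0.000, v=0.034, θ=0.022, ω=-0.045
apply F[1]=+2.479 → step 2: x=0.001, v=0.058, θ=0.020, ω=-0.075
apply F[2]=+1.694 → step 3: x=0.003, v=0.073, θ=0.019, ω=-0.093
apply F[3]=+1.101 → step 4: x=0.004, v=0.083, θ=0.017, ω=-0.102
apply F[4]=+0.656 → step 5: x=0.006, v=0.088, θ=0.015, ω=-0.105
apply F[5]=+0.324 → step 6: x=0.008, v=0.090, θ=0.013, ω=-0.104
apply F[6]=+0.080 → step 7: x=0.009, v=0.090, θ=0.011, ω=-0.101
apply F[7]=-0.097 → step 8: x=0.011, v=0.088, θ=0.009, ω=-0.095
apply F[8]=-0.223 → step 9: x=0.013, v=0.085, θ=0.007, ω=-0.088
apply F[9]=-0.310 → step 10: x=0.015, v=0.081, θ=0.005, ω=-0.081
apply F[10]=-0.368 → step 11: x=0.016, v=0.077, θ=0.004, ω=-0.073
apply F[11]=-0.404 → step 12: x=0.018, v=0.073, θ=0.002, ω=-0.065
apply F[12]=-0.424 → step 13: x=0.019, v=0.068, θ=0.001, ω=-0.058
apply F[13]=-0.432 → step 14: x=0.020, v=0.064, θ=-0.000, ω=-0.051
apply F[14]=-0.432 → step 15: x=0.022, v=0.059, θ=-0.001, ω=-0.045
apply F[15]=-0.426 → step 16: x=0.023, v=0.055, θ=-0.002, ω=-0.039
apply F[16]=-0.416 → step 17: x=0.024, v=0.051, θ=-0.003, ω=-0.033
apply F[17]=-0.403 → step 18: x=0.025, v=0.047, θ=-0.003, ω=-0.028
apply F[18]=-0.387 → step 19: x=0.026, v=0.044, θ=-0.004, ω=-0.024
apply F[19]=-0.371 → step 20: x=0.027, v=0.040, θ=-0.004, ω=-0.020
apply F[20]=-0.355 → step 21: x=0.027, v=0.037, θ=-0.005, ω=-0.016
apply F[21]=-0.339 → step 22: x=0.028, v=0.034, θ=-0.005, ω=-0.013
Max |angle| over trajectory = 0.022 rad = 1.3°.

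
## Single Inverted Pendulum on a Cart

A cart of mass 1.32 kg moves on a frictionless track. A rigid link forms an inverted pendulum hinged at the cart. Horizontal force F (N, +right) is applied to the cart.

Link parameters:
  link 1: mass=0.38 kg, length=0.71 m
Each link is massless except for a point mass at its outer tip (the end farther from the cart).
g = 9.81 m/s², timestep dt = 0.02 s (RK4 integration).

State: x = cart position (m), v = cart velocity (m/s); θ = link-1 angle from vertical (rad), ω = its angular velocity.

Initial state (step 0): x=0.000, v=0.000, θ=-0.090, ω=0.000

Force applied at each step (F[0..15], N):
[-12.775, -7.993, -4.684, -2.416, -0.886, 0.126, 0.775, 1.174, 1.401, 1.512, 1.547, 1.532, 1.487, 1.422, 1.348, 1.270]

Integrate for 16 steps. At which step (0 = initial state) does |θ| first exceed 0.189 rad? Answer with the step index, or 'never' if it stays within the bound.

Answer: never

Derivation:
apply F[0]=-12.775 → step 1: x=-0.002, v=-0.188, θ=-0.088, ω=0.239
apply F[1]=-7.993 → step 2: x=-0.007, v=-0.304, θ=-0.081, ω=0.379
apply F[2]=-4.684 → step 3: x=-0.014, v=-0.371, θ=-0.073, ω=0.451
apply F[3]=-2.416 → step 4: x=-0.021, v=-0.404, θ=-0.064, ω=0.478
apply F[4]=-0.886 → step 5: x=-0.029, v=-0.414, θ=-0.054, ω=0.476
apply F[5]=+0.126 → step 6: x=-0.038, v=-0.409, θ=-0.045, ω=0.456
apply F[6]=+0.775 → step 7: x=-0.046, v=-0.395, θ=-0.036, ω=0.425
apply F[7]=+1.174 → step 8: x=-0.053, v=-0.375, θ=-0.028, ω=0.388
apply F[8]=+1.401 → step 9: x=-0.061, v=-0.353, θ=-0.021, ω=0.350
apply F[9]=+1.512 → step 10: x=-0.068, v=-0.329, θ=-0.014, ω=0.312
apply F[10]=+1.547 → step 11: x=-0.074, v=-0.305, θ=-0.008, ω=0.275
apply F[11]=+1.532 → step 12: x=-0.080, v=-0.281, θ=-0.003, ω=0.240
apply F[12]=+1.487 → step 13: x=-0.085, v=-0.259, θ=0.001, ω=0.208
apply F[13]=+1.422 → step 14: x=-0.090, v=-0.238, θ=0.005, ω=0.179
apply F[14]=+1.348 → step 15: x=-0.095, v=-0.217, θ=0.009, ω=0.152
apply F[15]=+1.270 → step 16: x=-0.099, v=-0.199, θ=0.011, ω=0.129
max |θ| = 0.090 ≤ 0.189 over all 17 states.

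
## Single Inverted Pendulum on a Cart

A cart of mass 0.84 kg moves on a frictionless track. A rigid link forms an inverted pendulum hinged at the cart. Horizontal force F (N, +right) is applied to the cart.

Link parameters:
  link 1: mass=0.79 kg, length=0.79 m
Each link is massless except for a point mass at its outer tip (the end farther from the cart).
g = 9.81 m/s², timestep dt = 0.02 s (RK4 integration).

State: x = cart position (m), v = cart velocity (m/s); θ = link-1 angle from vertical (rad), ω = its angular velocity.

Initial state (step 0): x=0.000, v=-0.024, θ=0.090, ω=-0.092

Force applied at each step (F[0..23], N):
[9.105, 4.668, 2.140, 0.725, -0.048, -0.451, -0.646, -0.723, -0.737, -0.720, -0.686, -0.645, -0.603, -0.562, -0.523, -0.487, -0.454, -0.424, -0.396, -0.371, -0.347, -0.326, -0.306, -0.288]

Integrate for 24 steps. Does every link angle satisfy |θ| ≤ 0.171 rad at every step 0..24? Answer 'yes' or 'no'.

apply F[0]=+9.105 → step 1: x=0.002, v=0.175, θ=0.086, ω=-0.321
apply F[1]=+4.668 → step 2: x=0.006, v=0.271, θ=0.078, ω=-0.421
apply F[2]=+2.140 → step 3: x=0.012, v=0.308, θ=0.070, ω=-0.450
apply F[3]=+0.725 → step 4: x=0.018, v=0.314, θ=0.061, ω=-0.441
apply F[4]=-0.048 → step 5: x=0.024, v=0.302, θ=0.052, ω=-0.412
apply F[5]=-0.451 → step 6: x=0.030, v=0.283, θ=0.044, ω=-0.376
apply F[6]=-0.646 → step 7: x=0.035, v=0.260, θ=0.037, ω=-0.337
apply F[7]=-0.723 → step 8: x=0.040, v=0.236, θ=0.031, ω=-0.299
apply F[8]=-0.737 → step 9: x=0.045, v=0.214, θ=0.025, ω=-0.263
apply F[9]=-0.720 → step 10: x=0.049, v=0.192, θ=0.020, ω=-0.230
apply F[10]=-0.686 → step 11: x=0.053, v=0.173, θ=0.016, ω=-0.201
apply F[11]=-0.645 → step 12: x=0.056, v=0.155, θ=0.012, ω=-0.175
apply F[12]=-0.603 → step 13: x=0.059, v=0.138, θ=0.009, ω=-0.151
apply F[13]=-0.562 → step 14: x=0.061, v=0.124, θ=0.006, ω=-0.131
apply F[14]=-0.523 → step 15: x=0.064, v=0.110, θ=0.004, ω=-0.113
apply F[15]=-0.487 → step 16: x=0.066, v=0.098, θ=0.002, ω=-0.096
apply F[16]=-0.454 → step 17: x=0.068, v=0.087, θ=-0.000, ω=-0.082
apply F[17]=-0.424 → step 18: x=0.069, v=0.077, θ=-0.002, ω=-0.070
apply F[18]=-0.396 → step 19: x=0.071, v=0.068, θ=-0.003, ω=-0.059
apply F[19]=-0.371 → step 20: x=0.072, v=0.060, θ=-0.004, ω=-0.050
apply F[20]=-0.347 → step 21: x=0.073, v=0.053, θ=-0.005, ω=-0.041
apply F[21]=-0.326 → step 22: x=0.074, v=0.046, θ=-0.006, ω=-0.034
apply F[22]=-0.306 → step 23: x=0.075, v=0.040, θ=-0.006, ω=-0.028
apply F[23]=-0.288 → step 24: x=0.076, v=0.034, θ=-0.007, ω=-0.022
Max |angle| over trajectory = 0.090 rad; bound = 0.171 → within bound.

Answer: yes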